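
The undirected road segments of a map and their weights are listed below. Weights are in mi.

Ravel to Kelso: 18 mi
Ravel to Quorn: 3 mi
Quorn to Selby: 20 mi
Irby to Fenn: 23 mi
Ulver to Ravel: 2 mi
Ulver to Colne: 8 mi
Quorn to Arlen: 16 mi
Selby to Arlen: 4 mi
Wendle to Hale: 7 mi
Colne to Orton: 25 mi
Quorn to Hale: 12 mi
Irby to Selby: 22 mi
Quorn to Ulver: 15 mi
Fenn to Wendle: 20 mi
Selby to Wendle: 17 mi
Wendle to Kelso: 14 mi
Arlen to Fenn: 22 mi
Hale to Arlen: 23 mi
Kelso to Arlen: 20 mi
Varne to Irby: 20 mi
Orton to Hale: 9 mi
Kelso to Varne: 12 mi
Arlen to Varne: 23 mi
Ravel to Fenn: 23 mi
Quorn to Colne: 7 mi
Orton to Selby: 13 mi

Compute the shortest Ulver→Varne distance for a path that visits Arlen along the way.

Shortest Ulver→Arlen: Ulver → Ravel → Quorn → Arlen = 21
Best Arlen to Varne: Arlen → Varne costing 23
Total via Arlen: 21 + 23 = 44 mi.

44 mi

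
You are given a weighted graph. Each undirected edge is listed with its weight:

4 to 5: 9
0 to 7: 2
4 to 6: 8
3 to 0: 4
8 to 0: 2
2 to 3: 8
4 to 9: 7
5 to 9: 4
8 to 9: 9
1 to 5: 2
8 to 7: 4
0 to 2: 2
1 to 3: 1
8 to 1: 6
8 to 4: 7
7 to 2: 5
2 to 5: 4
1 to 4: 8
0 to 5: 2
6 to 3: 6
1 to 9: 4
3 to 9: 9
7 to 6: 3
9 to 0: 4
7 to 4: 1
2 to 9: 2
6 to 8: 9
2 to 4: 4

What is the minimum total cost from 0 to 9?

Shortest distances from 0:
0: 0
2: 2  (via 0)
5: 2  (via 0)
7: 2  (via 0)
8: 2  (via 0)
4: 3  (via 7)
1: 4  (via 5)
3: 4  (via 0)
9: 4  (via 0)
Shortest route: 0 → 9 = 4.

4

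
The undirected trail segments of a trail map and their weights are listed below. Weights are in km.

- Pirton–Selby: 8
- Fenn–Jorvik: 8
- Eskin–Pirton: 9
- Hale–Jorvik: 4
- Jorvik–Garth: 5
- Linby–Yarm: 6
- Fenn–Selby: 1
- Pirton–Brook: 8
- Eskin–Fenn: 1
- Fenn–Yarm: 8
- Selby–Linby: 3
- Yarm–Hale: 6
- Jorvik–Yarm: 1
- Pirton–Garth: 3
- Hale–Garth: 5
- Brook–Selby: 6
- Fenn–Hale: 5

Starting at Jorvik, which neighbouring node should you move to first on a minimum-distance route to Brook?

Compare a few routes:
Jorvik–Fenn–Selby–Brook: 8+1+6 = 15
Jorvik–Hale–Fenn–Selby–Brook: 4+5+1+6 = 16
Cheapest is Jorvik–Fenn–Selby–Brook at 15 km.
So from Jorvik the first move is to Fenn.

Fenn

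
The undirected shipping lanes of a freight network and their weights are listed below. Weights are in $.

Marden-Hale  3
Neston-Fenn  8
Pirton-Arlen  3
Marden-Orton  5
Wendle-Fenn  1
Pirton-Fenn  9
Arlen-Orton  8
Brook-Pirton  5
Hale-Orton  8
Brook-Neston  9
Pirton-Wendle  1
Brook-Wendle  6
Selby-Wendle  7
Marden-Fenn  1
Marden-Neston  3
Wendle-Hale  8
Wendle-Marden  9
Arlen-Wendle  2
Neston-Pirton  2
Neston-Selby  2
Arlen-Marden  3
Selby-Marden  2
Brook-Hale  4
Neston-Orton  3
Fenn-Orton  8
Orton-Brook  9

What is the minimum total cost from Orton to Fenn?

Compare a few routes:
Orton → Marden → Fenn: 5+1 = 6
Orton → Neston → Marden → Fenn: 3+3+1 = 7
Orton → Neston → Selby → Marden → Fenn: 3+2+2+1 = 8
Orton → Neston → Pirton → Wendle → Fenn: 3+2+1+1 = 7
Cheapest is Orton → Marden → Fenn at $6.

$6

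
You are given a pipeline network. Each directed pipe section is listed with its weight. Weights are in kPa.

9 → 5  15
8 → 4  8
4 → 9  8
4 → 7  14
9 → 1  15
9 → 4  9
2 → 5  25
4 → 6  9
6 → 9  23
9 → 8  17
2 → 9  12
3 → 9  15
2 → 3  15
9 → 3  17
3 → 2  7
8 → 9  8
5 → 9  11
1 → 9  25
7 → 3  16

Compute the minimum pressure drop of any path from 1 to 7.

48 kPa

Enumerating some paths:
1–9–8–4–7: 25+17+8+14 = 64
1–9–4–7: 25+9+14 = 48
Cheapest is 1–9–4–7 at 48 kPa.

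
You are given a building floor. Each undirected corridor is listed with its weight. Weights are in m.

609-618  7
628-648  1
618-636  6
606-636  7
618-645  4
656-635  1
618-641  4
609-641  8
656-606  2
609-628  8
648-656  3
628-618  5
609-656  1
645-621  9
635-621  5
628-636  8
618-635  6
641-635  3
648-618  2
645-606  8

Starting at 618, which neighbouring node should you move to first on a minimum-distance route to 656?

Candidate routes:
618 → 648 → 656: 2+3 = 5
618 → 635 → 656: 6+1 = 7
Cheapest is 618 → 648 → 656 at 5 m.
So from 618 the first move is to 648.

648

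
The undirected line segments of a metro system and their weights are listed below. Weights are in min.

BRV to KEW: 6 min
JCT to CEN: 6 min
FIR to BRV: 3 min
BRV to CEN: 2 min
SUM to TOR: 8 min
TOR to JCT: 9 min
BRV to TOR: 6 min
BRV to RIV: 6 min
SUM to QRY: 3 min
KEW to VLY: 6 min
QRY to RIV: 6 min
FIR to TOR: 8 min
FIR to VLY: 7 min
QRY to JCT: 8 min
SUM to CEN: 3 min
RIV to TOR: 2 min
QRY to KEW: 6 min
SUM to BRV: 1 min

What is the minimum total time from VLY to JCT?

18 min

Running Dijkstra from VLY:
VLY: 0
KEW: 6  (via VLY)
FIR: 7  (via VLY)
BRV: 10  (via FIR)
SUM: 11  (via BRV)
QRY: 12  (via KEW)
CEN: 12  (via BRV)
TOR: 15  (via FIR)
RIV: 16  (via BRV)
JCT: 18  (via CEN)
Shortest route: VLY → FIR → BRV → CEN → JCT = 18 min.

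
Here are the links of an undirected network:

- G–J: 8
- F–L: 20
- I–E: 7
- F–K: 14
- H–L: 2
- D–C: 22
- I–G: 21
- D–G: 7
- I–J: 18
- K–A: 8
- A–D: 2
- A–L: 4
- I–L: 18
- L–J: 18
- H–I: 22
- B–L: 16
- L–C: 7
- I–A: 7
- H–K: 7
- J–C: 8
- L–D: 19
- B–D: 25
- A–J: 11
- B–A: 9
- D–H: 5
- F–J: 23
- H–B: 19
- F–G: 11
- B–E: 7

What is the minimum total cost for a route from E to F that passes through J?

44

Best E to J: E–I–J costing 25
Best J to F: J–G–F costing 19
Total via J: 25 + 19 = 44.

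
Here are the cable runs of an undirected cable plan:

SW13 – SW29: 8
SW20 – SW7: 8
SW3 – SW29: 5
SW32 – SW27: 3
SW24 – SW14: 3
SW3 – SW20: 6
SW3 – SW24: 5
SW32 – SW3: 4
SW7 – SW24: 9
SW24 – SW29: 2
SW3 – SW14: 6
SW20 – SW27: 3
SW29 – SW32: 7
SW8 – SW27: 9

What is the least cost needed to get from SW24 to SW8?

Candidate routes:
SW24–SW14–SW3–SW32–SW27–SW8: 3+6+4+3+9 = 25
SW24–SW29–SW3–SW32–SW27–SW8: 2+5+4+3+9 = 23
SW24–SW3–SW20–SW27–SW8: 5+6+3+9 = 23
SW24–SW29–SW32–SW27–SW8: 2+7+3+9 = 21
The minimum is 21 via SW24–SW29–SW32–SW27–SW8.

21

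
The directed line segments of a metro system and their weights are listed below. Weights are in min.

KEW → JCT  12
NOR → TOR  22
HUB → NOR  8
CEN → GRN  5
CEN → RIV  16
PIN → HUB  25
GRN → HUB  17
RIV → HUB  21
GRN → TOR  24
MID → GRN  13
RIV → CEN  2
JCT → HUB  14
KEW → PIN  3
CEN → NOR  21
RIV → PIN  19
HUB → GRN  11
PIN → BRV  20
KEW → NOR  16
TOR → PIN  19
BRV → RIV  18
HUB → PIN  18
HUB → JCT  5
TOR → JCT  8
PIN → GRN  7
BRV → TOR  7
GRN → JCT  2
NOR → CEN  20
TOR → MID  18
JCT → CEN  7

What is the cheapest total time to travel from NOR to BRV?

Enumerating some paths:
NOR → CEN → RIV → PIN → BRV: 20+16+19+20 = 75
NOR → CEN → GRN → JCT → HUB → PIN → BRV: 20+5+2+14+18+20 = 79
NOR → TOR → PIN → BRV: 22+19+20 = 61
Cheapest is NOR → TOR → PIN → BRV at 61 min.

61 min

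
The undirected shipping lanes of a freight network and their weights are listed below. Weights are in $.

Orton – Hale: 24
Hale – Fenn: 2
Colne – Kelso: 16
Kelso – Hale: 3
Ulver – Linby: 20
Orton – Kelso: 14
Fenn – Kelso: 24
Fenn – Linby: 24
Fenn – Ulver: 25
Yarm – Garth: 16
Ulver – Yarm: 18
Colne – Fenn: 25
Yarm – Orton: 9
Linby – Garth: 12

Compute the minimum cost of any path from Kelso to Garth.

$39

Candidate routes:
Kelso → Hale → Orton → Yarm → Garth: 3+24+9+16 = 52
Kelso → Orton → Yarm → Garth: 14+9+16 = 39
Kelso → Hale → Fenn → Linby → Garth: 3+2+24+12 = 41
Kelso → Fenn → Linby → Garth: 24+24+12 = 60
Cheapest is Kelso → Orton → Yarm → Garth at $39.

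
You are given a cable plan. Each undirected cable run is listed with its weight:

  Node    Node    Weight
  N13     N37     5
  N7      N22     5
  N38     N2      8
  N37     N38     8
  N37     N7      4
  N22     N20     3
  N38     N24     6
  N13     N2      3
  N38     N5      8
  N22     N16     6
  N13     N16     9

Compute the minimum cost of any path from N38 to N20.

20

Candidate routes:
N38 → N2 → N13 → N37 → N7 → N22 → N20: 8+3+5+4+5+3 = 28
N38 → N37 → N7 → N22 → N20: 8+4+5+3 = 20
The minimum is 20 via N38 → N37 → N7 → N22 → N20.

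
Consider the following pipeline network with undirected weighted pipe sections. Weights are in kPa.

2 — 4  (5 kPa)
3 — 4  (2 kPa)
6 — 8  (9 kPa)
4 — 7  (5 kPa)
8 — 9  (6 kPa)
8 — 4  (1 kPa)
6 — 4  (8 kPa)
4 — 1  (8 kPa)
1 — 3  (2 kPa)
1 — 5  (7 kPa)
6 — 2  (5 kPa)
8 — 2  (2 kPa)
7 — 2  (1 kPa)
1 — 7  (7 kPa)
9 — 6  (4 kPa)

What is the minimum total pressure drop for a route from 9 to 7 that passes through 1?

Best 9 to 1: 9–8–4–3–1 costing 11
Best 1 to 7: 1–7 costing 7
Total via 1: 11 + 7 = 18 kPa.

18 kPa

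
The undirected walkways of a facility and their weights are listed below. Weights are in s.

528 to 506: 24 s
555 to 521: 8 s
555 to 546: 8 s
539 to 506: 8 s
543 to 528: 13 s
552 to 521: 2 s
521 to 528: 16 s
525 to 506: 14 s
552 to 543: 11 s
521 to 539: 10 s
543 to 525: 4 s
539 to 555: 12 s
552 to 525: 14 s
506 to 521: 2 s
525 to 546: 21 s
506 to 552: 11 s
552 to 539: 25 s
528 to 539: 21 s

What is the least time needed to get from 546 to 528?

Candidate routes:
546 - 555 - 539 - 528: 8+12+21 = 41
546 - 525 - 543 - 528: 21+4+13 = 38
546 - 555 - 521 - 528: 8+8+16 = 32
The minimum is 32 s via 546 - 555 - 521 - 528.

32 s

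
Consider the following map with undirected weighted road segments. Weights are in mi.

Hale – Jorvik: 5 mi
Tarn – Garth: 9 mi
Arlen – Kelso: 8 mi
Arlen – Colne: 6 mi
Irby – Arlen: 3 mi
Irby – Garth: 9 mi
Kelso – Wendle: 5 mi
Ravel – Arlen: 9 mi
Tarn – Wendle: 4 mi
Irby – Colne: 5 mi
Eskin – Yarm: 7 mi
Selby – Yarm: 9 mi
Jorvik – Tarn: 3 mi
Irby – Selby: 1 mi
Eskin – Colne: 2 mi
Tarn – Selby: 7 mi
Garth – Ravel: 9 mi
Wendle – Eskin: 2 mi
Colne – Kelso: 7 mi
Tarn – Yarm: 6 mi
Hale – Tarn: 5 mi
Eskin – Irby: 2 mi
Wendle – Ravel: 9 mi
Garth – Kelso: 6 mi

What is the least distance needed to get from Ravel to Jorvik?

16 mi

Running Dijkstra from Ravel:
Ravel: 0
Arlen: 9  (via Ravel)
Garth: 9  (via Ravel)
Wendle: 9  (via Ravel)
Eskin: 11  (via Wendle)
Irby: 12  (via Arlen)
Selby: 13  (via Irby)
Colne: 13  (via Eskin)
Tarn: 13  (via Wendle)
Kelso: 14  (via Wendle)
Jorvik: 16  (via Tarn)
Shortest route: Ravel → Wendle → Tarn → Jorvik = 16 mi.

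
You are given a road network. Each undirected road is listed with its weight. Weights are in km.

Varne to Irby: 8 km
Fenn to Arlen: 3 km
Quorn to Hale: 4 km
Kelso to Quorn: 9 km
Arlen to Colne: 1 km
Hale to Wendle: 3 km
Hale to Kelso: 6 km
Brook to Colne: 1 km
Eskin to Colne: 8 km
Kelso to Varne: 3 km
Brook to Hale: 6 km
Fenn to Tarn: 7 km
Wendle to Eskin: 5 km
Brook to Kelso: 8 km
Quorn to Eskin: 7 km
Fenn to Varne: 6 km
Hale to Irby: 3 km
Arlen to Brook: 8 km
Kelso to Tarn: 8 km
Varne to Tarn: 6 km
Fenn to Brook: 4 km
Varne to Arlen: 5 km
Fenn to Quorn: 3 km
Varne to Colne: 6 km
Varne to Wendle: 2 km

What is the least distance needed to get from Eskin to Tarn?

Candidate routes:
Eskin → Wendle → Varne → Kelso → Tarn: 5+2+3+8 = 18
Eskin → Wendle → Varne → Tarn: 5+2+6 = 13
Eskin → Quorn → Fenn → Tarn: 7+3+7 = 17
The minimum is 13 km via Eskin → Wendle → Varne → Tarn.

13 km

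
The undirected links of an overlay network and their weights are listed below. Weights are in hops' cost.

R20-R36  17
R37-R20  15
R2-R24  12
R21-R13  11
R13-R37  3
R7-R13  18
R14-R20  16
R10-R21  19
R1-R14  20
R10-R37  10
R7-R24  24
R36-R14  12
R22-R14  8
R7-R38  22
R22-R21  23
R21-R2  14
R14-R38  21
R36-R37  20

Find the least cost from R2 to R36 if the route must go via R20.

Shortest R2→R20: R2 → R21 → R13 → R37 → R20 = 43
Shortest R20→R36: R20 → R36 = 17
Total via R20: 43 + 17 = 60 hops' cost.

60 hops' cost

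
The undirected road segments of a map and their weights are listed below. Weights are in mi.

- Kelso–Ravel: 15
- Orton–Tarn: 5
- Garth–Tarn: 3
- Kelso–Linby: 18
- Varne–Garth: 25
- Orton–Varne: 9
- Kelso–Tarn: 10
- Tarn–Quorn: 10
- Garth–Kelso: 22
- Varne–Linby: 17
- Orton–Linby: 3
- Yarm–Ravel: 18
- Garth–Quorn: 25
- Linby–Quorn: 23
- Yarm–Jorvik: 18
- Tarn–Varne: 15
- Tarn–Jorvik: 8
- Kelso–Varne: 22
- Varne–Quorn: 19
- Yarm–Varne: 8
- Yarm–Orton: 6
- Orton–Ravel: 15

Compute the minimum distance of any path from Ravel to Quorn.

Enumerating some paths:
Ravel - Yarm - Orton - Tarn - Quorn: 18+6+5+10 = 39
Ravel - Orton - Linby - Quorn: 15+3+23 = 41
Ravel - Kelso - Tarn - Quorn: 15+10+10 = 35
Ravel - Orton - Tarn - Quorn: 15+5+10 = 30
Cheapest is Ravel - Orton - Tarn - Quorn at 30 mi.

30 mi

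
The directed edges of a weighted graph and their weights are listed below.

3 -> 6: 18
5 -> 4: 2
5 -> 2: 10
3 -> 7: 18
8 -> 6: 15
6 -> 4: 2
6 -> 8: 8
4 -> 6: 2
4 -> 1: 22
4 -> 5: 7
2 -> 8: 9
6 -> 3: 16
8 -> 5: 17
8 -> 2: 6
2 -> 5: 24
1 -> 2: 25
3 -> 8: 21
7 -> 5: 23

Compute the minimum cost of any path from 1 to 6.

Shortest distances from 1:
1: 0
2: 25  (via 1)
8: 34  (via 2)
5: 49  (via 2)
6: 49  (via 8)
Shortest route: 1–2–8–6 = 49.

49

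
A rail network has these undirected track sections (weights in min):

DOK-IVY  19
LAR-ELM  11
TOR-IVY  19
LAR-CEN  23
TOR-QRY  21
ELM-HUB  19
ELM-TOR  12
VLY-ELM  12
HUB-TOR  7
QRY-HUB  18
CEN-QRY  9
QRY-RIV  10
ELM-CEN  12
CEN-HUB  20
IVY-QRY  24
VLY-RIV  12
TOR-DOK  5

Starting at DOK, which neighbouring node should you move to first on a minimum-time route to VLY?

TOR

Compare a few routes:
DOK–TOR–ELM–VLY: 5+12+12 = 29
DOK–TOR–HUB–ELM–VLY: 5+7+19+12 = 43
The minimum is 29 min via DOK–TOR–ELM–VLY.
So from DOK the first move is to TOR.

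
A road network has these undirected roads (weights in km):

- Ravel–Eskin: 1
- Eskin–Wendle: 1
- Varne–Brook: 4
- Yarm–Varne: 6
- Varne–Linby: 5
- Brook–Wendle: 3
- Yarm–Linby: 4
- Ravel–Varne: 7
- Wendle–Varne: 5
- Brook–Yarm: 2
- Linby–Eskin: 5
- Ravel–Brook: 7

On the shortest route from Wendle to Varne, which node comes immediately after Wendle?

Candidate routes:
Wendle–Varne: 5 = 5
Wendle–Eskin–Ravel–Varne: 1+1+7 = 9
Wendle–Brook–Varne: 3+4 = 7
Wendle–Eskin–Linby–Varne: 1+5+5 = 11
The minimum is 5 km via Wendle–Varne.
So from Wendle the first move is to Varne.

Varne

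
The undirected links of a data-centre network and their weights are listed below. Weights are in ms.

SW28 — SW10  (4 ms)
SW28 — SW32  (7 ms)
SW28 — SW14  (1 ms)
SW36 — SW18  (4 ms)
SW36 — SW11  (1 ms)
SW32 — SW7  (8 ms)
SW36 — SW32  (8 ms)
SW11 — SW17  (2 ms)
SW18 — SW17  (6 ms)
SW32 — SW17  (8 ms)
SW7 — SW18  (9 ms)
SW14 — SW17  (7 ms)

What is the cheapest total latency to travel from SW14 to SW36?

Enumerating some paths:
SW14–SW28–SW32–SW17–SW11–SW36: 1+7+8+2+1 = 19
SW14–SW28–SW32–SW36: 1+7+8 = 16
SW14–SW17–SW18–SW36: 7+6+4 = 17
SW14–SW17–SW11–SW36: 7+2+1 = 10
Cheapest is SW14–SW17–SW11–SW36 at 10 ms.

10 ms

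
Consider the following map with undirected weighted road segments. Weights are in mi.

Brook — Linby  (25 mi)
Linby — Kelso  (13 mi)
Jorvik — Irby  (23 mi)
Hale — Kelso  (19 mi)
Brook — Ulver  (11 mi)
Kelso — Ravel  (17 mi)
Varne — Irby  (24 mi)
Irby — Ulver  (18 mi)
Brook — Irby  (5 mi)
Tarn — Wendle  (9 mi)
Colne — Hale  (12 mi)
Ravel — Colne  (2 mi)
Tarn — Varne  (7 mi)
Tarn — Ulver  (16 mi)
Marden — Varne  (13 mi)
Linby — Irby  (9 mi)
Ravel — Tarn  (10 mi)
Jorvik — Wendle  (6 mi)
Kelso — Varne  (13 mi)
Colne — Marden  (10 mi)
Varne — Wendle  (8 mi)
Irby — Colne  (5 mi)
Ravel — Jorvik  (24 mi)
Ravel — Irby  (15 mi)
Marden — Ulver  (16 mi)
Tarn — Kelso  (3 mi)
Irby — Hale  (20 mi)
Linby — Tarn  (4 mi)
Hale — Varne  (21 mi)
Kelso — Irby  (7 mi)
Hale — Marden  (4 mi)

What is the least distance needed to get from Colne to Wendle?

Shortest distances from Colne:
Colne: 0
Ravel: 2  (via Colne)
Irby: 5  (via Colne)
Marden: 10  (via Colne)
Brook: 10  (via Irby)
Hale: 12  (via Colne)
Tarn: 12  (via Ravel)
Kelso: 12  (via Irby)
Linby: 14  (via Irby)
Varne: 19  (via Tarn)
Wendle: 21  (via Tarn)
Shortest route: Colne → Ravel → Tarn → Wendle = 21 mi.

21 mi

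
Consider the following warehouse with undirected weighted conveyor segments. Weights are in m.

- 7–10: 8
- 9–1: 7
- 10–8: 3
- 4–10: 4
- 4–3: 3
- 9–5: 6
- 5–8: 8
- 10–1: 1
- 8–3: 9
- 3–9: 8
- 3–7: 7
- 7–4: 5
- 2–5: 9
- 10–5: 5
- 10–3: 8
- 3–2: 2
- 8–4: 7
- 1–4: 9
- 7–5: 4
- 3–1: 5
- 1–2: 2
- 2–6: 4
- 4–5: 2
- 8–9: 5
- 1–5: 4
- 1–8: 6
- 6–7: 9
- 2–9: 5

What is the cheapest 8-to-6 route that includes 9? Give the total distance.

14 m

Shortest 8→9: 8–9 = 5
Shortest 9→6: 9–2–6 = 9
Total via 9: 5 + 9 = 14 m.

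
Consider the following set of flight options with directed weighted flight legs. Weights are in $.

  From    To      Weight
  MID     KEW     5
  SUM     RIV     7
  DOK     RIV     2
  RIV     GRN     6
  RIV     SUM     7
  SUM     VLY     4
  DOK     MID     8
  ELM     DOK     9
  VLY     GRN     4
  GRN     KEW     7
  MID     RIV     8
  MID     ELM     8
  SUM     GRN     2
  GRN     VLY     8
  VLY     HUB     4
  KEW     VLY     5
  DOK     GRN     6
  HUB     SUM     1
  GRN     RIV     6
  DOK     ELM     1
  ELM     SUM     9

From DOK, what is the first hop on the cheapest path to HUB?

Candidate routes:
DOK → ELM → SUM → VLY → HUB: 1+9+4+4 = 18
DOK → RIV → SUM → VLY → HUB: 2+7+4+4 = 17
The minimum is $17 via DOK → RIV → SUM → VLY → HUB.
So from DOK the first move is to RIV.

RIV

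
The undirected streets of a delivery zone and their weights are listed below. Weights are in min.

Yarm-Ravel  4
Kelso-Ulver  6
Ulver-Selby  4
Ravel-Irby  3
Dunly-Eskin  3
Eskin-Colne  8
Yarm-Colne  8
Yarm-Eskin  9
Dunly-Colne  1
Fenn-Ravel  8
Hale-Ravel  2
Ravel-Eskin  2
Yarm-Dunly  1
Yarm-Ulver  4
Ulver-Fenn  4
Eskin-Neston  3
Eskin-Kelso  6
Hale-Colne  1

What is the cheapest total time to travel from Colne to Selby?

10 min

Candidate routes:
Colne → Hale → Ravel → Yarm → Ulver → Selby: 1+2+4+4+4 = 15
Colne → Dunly → Yarm → Ulver → Selby: 1+1+4+4 = 10
Colne → Yarm → Ulver → Selby: 8+4+4 = 16
The minimum is 10 min via Colne → Dunly → Yarm → Ulver → Selby.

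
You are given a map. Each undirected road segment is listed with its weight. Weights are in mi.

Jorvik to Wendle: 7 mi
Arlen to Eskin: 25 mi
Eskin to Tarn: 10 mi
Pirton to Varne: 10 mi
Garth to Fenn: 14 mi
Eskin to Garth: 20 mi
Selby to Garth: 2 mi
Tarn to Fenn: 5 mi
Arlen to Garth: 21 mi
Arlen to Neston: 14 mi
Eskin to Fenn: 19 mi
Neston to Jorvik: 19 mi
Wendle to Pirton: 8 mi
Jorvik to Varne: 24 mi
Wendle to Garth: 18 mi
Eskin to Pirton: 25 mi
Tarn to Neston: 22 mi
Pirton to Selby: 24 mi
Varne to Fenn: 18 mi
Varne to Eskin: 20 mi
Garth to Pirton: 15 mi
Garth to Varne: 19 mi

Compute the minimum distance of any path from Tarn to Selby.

21 mi

Running Dijkstra from Tarn:
Tarn: 0
Fenn: 5  (via Tarn)
Eskin: 10  (via Tarn)
Garth: 19  (via Fenn)
Selby: 21  (via Garth)
Shortest route: Tarn–Fenn–Garth–Selby = 21 mi.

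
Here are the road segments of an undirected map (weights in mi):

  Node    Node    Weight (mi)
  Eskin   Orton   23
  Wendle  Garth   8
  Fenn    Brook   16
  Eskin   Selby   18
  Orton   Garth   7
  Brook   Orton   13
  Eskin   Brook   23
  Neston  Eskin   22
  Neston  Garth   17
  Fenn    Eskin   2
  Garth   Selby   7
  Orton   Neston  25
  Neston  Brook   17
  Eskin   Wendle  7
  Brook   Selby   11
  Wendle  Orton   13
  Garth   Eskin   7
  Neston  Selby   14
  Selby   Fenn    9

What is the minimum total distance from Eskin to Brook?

18 mi

Candidate routes:
Eskin → Fenn → Selby → Brook: 2+9+11 = 22
Eskin → Fenn → Brook: 2+16 = 18
Cheapest is Eskin → Fenn → Brook at 18 mi.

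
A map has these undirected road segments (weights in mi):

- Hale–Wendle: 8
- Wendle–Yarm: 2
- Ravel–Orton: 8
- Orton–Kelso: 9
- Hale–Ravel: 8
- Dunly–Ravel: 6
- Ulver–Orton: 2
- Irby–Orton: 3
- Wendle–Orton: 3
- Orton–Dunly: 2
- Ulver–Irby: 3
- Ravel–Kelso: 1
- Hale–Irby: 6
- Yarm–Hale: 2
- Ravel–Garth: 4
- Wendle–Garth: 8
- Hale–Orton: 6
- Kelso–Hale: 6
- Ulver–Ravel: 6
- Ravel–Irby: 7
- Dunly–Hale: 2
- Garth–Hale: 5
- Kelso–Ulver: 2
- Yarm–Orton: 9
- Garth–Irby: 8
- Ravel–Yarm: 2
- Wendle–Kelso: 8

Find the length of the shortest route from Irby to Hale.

6 mi

Shortest distances from Irby:
Irby: 0
Orton: 3  (via Irby)
Ulver: 3  (via Irby)
Dunly: 5  (via Orton)
Kelso: 5  (via Ulver)
Wendle: 6  (via Orton)
Hale: 6  (via Irby)
Shortest route: Irby → Hale = 6 mi.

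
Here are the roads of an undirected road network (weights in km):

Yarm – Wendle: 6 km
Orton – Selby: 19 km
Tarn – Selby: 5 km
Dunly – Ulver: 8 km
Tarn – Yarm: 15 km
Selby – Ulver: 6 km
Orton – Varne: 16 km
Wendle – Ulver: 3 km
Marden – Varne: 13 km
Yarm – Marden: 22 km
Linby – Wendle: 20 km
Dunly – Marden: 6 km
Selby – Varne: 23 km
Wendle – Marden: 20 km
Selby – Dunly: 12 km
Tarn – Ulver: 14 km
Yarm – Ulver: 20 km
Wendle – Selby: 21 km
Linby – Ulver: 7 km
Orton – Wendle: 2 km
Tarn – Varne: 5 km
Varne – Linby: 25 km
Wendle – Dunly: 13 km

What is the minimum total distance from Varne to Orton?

Shortest distances from Varne:
Varne: 0
Tarn: 5  (via Varne)
Selby: 10  (via Tarn)
Marden: 13  (via Varne)
Ulver: 16  (via Selby)
Orton: 16  (via Varne)
Shortest route: Varne–Orton = 16 km.

16 km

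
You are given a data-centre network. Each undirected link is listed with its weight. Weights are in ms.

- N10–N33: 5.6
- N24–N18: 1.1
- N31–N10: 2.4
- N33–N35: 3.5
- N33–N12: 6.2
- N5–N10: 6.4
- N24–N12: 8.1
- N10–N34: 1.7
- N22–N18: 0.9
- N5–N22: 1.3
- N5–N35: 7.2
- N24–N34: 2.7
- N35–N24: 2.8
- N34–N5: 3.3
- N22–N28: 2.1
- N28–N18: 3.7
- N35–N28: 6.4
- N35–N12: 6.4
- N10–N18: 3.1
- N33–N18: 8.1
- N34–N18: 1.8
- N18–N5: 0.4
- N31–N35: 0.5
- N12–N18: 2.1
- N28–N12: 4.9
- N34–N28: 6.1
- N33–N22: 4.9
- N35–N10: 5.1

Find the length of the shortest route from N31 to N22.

Enumerating some paths:
N31–N10–N18–N22: 2.4+3.1+0.9 = 6.4
N31–N35–N24–N18–N5–N22: 0.5+2.8+1.1+0.4+1.3 = 6.1
N31–N35–N24–N18–N22: 0.5+2.8+1.1+0.9 = 5.3
The minimum is 5.3 ms via N31–N35–N24–N18–N22.

5.3 ms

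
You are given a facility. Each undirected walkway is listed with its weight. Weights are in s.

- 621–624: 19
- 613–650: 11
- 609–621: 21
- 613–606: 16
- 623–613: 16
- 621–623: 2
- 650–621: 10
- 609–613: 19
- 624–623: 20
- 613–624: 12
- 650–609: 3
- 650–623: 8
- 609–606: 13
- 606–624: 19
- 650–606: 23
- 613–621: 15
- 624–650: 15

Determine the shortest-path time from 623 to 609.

11 s

Compare a few routes:
623 - 650 - 609: 8+3 = 11
623 - 621 - 650 - 609: 2+10+3 = 15
The minimum is 11 s via 623 - 650 - 609.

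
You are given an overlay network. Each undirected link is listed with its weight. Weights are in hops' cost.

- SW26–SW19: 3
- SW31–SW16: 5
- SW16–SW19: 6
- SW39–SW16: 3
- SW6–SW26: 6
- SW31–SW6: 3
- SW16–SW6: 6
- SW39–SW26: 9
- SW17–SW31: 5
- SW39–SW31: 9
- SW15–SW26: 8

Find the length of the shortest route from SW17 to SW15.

22 hops' cost

Running Dijkstra from SW17:
SW17: 0
SW31: 5  (via SW17)
SW6: 8  (via SW31)
SW16: 10  (via SW31)
SW39: 13  (via SW16)
SW26: 14  (via SW6)
SW19: 16  (via SW16)
SW15: 22  (via SW26)
Shortest route: SW17 → SW31 → SW6 → SW26 → SW15 = 22 hops' cost.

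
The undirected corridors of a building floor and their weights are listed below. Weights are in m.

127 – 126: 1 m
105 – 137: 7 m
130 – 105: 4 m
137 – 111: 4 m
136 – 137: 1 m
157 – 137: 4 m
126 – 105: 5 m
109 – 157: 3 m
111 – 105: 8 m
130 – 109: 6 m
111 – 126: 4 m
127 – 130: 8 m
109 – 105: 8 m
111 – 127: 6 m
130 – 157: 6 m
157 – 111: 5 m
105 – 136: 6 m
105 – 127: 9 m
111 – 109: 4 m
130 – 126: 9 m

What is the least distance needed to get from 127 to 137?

Shortest distances from 127:
127: 0
126: 1  (via 127)
111: 5  (via 126)
105: 6  (via 126)
130: 8  (via 127)
137: 9  (via 111)
Shortest route: 127 → 126 → 111 → 137 = 9 m.

9 m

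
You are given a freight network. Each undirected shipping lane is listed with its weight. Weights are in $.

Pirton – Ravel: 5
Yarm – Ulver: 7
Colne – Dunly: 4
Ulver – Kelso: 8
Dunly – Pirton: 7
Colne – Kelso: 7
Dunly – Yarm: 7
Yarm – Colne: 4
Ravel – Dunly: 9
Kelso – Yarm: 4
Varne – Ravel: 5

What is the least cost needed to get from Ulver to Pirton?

$21

Candidate routes:
Ulver - Kelso - Colne - Dunly - Pirton: 8+7+4+7 = 26
Ulver - Yarm - Colne - Dunly - Pirton: 7+4+4+7 = 22
Ulver - Yarm - Dunly - Pirton: 7+7+7 = 21
The minimum is $21 via Ulver - Yarm - Dunly - Pirton.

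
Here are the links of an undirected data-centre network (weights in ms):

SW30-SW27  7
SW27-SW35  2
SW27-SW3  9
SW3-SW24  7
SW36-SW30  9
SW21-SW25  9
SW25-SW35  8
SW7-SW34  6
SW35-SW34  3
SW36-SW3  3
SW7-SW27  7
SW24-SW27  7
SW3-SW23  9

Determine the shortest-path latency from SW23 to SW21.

37 ms

Compare a few routes:
SW23 - SW3 - SW36 - SW30 - SW27 - SW35 - SW25 - SW21: 9+3+9+7+2+8+9 = 47
SW23 - SW3 - SW27 - SW35 - SW25 - SW21: 9+9+2+8+9 = 37
SW23 - SW3 - SW24 - SW27 - SW35 - SW25 - SW21: 9+7+7+2+8+9 = 42
SW23 - SW3 - SW27 - SW7 - SW34 - SW35 - SW25 - SW21: 9+9+7+6+3+8+9 = 51
Cheapest is SW23 - SW3 - SW27 - SW35 - SW25 - SW21 at 37 ms.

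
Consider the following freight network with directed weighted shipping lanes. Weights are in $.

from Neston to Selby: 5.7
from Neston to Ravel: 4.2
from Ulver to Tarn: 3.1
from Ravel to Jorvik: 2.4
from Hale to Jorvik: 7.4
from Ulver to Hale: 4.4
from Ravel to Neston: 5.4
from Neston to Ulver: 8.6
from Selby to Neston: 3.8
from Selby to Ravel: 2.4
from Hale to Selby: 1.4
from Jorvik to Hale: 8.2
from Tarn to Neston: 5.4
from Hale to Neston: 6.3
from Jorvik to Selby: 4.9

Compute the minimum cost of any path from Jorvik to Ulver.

Enumerating some paths:
Jorvik–Hale–Selby–Neston–Ulver: 8.2+1.4+3.8+8.6 = 22
Jorvik–Selby–Ravel–Neston–Ulver: 4.9+2.4+5.4+8.6 = 21.3
Jorvik–Selby–Neston–Ulver: 4.9+3.8+8.6 = 17.3
Jorvik–Hale–Neston–Ulver: 8.2+6.3+8.6 = 23.1
The minimum is $17.3 via Jorvik–Selby–Neston–Ulver.

$17.3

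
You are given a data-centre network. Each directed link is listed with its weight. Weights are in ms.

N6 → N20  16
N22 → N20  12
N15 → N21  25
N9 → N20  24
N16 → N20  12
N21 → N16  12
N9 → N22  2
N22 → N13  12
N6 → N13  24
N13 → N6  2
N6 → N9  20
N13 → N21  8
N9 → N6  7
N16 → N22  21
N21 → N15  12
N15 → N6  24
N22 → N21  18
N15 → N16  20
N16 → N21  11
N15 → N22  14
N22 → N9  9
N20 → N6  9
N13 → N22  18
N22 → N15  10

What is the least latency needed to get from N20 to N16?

53 ms

Running Dijkstra from N20:
N20: 0
N6: 9  (via N20)
N9: 29  (via N6)
N22: 31  (via N9)
N13: 33  (via N6)
N21: 41  (via N13)
N15: 41  (via N22)
N16: 53  (via N21)
Shortest route: N20–N6–N13–N21–N16 = 53 ms.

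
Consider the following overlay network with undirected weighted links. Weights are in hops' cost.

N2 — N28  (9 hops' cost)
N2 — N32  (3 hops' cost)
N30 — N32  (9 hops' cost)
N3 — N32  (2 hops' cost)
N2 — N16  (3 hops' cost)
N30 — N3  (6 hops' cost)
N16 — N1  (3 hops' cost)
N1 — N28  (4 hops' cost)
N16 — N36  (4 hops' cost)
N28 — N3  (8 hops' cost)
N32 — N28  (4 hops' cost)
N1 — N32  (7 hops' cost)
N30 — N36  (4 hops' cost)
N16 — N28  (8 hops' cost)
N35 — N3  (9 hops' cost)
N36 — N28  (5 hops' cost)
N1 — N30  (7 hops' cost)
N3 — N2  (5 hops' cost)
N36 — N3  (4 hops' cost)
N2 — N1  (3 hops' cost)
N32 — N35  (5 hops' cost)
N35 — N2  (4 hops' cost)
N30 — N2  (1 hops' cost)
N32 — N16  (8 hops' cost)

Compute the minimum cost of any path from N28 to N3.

6 hops' cost

Compare a few routes:
N28 → N32 → N3: 4+2 = 6
N28 → N3: 8 = 8
Cheapest is N28 → N32 → N3 at 6 hops' cost.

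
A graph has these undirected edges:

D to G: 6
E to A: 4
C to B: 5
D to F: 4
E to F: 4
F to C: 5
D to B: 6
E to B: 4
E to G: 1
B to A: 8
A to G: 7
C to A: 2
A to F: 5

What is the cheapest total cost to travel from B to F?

Candidate routes:
B → C → F: 5+5 = 10
B → D → F: 6+4 = 10
B → E → F: 4+4 = 8
Cheapest is B → E → F at 8.

8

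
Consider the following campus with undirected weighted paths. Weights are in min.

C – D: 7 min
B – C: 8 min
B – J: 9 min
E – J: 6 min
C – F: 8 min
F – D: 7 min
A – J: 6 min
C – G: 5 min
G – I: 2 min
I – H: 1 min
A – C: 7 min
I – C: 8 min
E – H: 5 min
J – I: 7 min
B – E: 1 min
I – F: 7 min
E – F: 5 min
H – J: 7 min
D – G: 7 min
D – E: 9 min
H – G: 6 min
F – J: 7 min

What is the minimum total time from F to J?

7 min

Compare a few routes:
F–J: 7 = 7
F–E–J: 5+6 = 11
F–I–J: 7+7 = 14
F–E–B–J: 5+1+9 = 15
Cheapest is F–J at 7 min.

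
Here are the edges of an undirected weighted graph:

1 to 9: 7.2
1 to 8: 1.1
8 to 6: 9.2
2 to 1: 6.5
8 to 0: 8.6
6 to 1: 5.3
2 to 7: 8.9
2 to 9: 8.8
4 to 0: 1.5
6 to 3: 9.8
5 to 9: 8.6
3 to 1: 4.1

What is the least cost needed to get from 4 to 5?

Shortest distances from 4:
4: 0
0: 1.5  (via 4)
8: 10.1  (via 0)
1: 11.2  (via 8)
3: 15.3  (via 1)
6: 16.5  (via 1)
2: 17.7  (via 1)
9: 18.4  (via 1)
7: 26.6  (via 2)
5: 27  (via 9)
Shortest route: 4–0–8–1–9–5 = 27.

27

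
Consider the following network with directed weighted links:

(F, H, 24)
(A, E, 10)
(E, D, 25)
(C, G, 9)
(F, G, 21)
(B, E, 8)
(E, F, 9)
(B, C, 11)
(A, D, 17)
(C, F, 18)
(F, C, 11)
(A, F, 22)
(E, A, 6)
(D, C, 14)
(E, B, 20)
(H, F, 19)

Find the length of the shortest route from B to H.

41

Running Dijkstra from B:
B: 0
E: 8  (via B)
C: 11  (via B)
A: 14  (via E)
F: 17  (via E)
G: 20  (via C)
D: 31  (via A)
H: 41  (via F)
Shortest route: B → E → F → H = 41.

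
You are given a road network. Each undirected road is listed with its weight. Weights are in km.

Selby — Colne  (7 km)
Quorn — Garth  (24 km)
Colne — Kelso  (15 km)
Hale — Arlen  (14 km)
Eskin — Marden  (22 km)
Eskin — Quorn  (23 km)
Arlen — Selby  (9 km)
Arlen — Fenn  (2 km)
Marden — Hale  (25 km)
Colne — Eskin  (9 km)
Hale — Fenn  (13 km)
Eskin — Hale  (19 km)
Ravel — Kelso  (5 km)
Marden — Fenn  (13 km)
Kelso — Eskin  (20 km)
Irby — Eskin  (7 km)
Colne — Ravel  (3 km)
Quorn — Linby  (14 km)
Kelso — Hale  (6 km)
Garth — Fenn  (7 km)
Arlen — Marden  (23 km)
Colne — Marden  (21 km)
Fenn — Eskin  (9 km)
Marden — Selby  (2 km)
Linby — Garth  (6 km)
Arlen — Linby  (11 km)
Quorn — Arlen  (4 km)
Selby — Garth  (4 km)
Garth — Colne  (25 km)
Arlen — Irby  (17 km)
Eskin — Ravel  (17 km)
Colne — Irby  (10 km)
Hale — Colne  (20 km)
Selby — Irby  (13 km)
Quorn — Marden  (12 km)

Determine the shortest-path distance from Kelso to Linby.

Running Dijkstra from Kelso:
Kelso: 0
Ravel: 5  (via Kelso)
Hale: 6  (via Kelso)
Colne: 8  (via Ravel)
Selby: 15  (via Colne)
Eskin: 17  (via Colne)
Marden: 17  (via Selby)
Irby: 18  (via Colne)
Fenn: 19  (via Hale)
Garth: 19  (via Selby)
Arlen: 20  (via Hale)
Quorn: 24  (via Arlen)
Linby: 25  (via Garth)
Shortest route: Kelso → Ravel → Colne → Selby → Garth → Linby = 25 km.

25 km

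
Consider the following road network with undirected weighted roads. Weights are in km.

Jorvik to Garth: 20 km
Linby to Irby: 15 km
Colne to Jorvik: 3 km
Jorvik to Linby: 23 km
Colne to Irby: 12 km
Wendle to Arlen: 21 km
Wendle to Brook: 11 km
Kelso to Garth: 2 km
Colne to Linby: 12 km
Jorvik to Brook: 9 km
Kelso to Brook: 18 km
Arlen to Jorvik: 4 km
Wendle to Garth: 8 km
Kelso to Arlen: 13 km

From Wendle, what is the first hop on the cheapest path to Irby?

Compare a few routes:
Wendle–Garth–Kelso–Arlen–Jorvik–Colne–Irby: 8+2+13+4+3+12 = 42
Wendle–Arlen–Jorvik–Colne–Irby: 21+4+3+12 = 40
Wendle–Brook–Jorvik–Colne–Irby: 11+9+3+12 = 35
The minimum is 35 km via Wendle–Brook–Jorvik–Colne–Irby.
So from Wendle the first move is to Brook.

Brook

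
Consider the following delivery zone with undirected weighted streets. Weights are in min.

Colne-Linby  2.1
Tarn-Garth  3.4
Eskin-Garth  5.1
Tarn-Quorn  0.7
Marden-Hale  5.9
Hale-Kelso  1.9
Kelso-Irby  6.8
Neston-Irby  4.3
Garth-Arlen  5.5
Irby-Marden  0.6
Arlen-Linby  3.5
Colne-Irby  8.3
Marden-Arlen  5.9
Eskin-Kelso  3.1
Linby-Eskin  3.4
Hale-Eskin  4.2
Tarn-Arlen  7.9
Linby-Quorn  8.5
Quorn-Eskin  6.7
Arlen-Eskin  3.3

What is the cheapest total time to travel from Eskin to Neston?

Settle nodes by increasing distance from Eskin:
Eskin: 0
Kelso: 3.1  (via Eskin)
Arlen: 3.3  (via Eskin)
Linby: 3.4  (via Eskin)
Hale: 4.2  (via Eskin)
Garth: 5.1  (via Eskin)
Colne: 5.5  (via Linby)
Quorn: 6.7  (via Eskin)
Tarn: 7.4  (via Quorn)
Marden: 9.2  (via Arlen)
Irby: 9.8  (via Marden)
Neston: 14.1  (via Irby)
Shortest route: Eskin–Arlen–Marden–Irby–Neston = 14.1 min.

14.1 min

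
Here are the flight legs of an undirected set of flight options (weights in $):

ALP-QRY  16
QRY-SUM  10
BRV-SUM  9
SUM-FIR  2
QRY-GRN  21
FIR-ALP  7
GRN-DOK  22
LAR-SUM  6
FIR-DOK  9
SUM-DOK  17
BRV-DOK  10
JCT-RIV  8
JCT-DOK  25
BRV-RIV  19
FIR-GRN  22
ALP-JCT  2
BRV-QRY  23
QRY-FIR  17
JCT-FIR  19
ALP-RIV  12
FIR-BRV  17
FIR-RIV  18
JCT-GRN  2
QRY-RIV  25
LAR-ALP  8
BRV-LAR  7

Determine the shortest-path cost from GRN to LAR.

Enumerating some paths:
GRN → JCT → FIR → SUM → LAR: 2+19+2+6 = 29
GRN → JCT → ALP → FIR → SUM → LAR: 2+2+7+2+6 = 19
GRN → JCT → ALP → FIR → SUM → BRV → LAR: 2+2+7+2+9+7 = 29
GRN → JCT → ALP → LAR: 2+2+8 = 12
The minimum is $12 via GRN → JCT → ALP → LAR.

$12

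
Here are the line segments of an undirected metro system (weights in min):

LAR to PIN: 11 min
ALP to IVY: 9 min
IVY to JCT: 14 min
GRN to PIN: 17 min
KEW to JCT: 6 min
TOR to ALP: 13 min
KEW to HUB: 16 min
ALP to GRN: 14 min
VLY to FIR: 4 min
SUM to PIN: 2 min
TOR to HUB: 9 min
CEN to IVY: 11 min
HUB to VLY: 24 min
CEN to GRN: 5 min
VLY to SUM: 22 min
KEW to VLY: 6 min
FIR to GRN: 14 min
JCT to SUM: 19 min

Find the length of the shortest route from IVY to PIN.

33 min

Running Dijkstra from IVY:
IVY: 0
ALP: 9  (via IVY)
CEN: 11  (via IVY)
JCT: 14  (via IVY)
GRN: 16  (via CEN)
KEW: 20  (via JCT)
TOR: 22  (via ALP)
VLY: 26  (via KEW)
FIR: 30  (via GRN)
HUB: 31  (via TOR)
PIN: 33  (via GRN)
Shortest route: IVY–CEN–GRN–PIN = 33 min.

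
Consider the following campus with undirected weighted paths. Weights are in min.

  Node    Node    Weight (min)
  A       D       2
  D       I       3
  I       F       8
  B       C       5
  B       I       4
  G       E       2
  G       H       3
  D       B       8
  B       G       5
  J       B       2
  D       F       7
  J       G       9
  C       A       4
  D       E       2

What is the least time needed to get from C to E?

Settle nodes by increasing distance from C:
C: 0
A: 4  (via C)
B: 5  (via C)
D: 6  (via A)
J: 7  (via B)
E: 8  (via D)
Shortest route: C–A–D–E = 8 min.

8 min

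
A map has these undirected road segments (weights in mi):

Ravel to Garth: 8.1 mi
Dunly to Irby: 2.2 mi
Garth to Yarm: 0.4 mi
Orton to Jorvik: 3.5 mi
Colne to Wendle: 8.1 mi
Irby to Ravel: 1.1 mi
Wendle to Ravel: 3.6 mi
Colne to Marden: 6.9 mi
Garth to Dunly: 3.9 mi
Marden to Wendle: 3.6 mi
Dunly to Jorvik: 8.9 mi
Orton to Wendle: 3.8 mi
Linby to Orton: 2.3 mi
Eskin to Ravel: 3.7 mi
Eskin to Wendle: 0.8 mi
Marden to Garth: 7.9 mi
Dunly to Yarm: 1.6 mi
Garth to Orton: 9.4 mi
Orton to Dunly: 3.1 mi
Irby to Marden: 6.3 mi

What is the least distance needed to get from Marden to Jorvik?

10.9 mi

Compare a few routes:
Marden - Garth - Yarm - Dunly - Orton - Jorvik: 7.9+0.4+1.6+3.1+3.5 = 16.5
Marden - Wendle - Orton - Jorvik: 3.6+3.8+3.5 = 10.9
Marden - Irby - Dunly - Orton - Jorvik: 6.3+2.2+3.1+3.5 = 15.1
Cheapest is Marden - Wendle - Orton - Jorvik at 10.9 mi.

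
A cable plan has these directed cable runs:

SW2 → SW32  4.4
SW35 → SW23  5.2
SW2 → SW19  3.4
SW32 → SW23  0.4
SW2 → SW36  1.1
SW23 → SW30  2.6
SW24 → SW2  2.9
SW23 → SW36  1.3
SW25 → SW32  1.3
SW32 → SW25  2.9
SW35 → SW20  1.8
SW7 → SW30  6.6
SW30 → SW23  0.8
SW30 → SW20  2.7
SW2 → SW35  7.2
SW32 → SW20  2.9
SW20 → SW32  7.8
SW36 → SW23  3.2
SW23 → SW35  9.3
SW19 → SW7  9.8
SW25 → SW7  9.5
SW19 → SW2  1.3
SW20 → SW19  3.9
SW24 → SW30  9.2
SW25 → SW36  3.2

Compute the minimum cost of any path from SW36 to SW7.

Settle nodes by increasing distance from SW36:
SW36: 0
SW23: 3.2  (via SW36)
SW30: 5.8  (via SW23)
SW20: 8.5  (via SW30)
SW19: 12.4  (via SW20)
SW35: 12.5  (via SW23)
SW2: 13.7  (via SW19)
SW32: 16.3  (via SW20)
SW25: 19.2  (via SW32)
SW7: 22.2  (via SW19)
Shortest route: SW36 → SW23 → SW30 → SW20 → SW19 → SW7 = 22.2.

22.2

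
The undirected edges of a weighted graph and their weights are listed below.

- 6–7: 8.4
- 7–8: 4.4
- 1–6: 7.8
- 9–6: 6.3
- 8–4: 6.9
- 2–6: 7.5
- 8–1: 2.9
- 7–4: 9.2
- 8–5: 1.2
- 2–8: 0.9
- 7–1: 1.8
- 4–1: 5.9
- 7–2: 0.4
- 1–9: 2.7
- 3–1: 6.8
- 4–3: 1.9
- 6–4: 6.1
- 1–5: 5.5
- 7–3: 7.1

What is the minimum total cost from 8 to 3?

Running Dijkstra from 8:
8: 0
2: 0.9  (via 8)
5: 1.2  (via 8)
7: 1.3  (via 2)
1: 2.9  (via 8)
9: 5.6  (via 1)
4: 6.9  (via 8)
3: 8.4  (via 7)
Shortest route: 8–2–7–3 = 8.4.

8.4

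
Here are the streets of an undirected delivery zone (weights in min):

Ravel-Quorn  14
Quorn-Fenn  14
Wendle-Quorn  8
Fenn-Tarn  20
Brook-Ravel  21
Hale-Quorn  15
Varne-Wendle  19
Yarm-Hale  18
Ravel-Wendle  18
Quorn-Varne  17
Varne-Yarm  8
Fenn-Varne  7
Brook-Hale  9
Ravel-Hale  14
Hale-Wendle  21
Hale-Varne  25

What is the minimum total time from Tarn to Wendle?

42 min

Candidate routes:
Tarn → Fenn → Quorn → Wendle: 20+14+8 = 42
Tarn → Fenn → Varne → Wendle: 20+7+19 = 46
The minimum is 42 min via Tarn → Fenn → Quorn → Wendle.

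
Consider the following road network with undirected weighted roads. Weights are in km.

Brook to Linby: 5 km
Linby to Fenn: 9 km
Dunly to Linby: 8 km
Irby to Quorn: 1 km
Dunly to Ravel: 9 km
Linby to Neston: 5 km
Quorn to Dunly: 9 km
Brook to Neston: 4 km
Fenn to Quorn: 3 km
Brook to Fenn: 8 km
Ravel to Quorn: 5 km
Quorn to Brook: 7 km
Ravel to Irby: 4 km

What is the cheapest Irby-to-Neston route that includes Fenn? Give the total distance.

16 km

Shortest Irby→Fenn: Irby–Quorn–Fenn = 4
Best Fenn to Neston: Fenn–Brook–Neston costing 12
Total via Fenn: 4 + 12 = 16 km.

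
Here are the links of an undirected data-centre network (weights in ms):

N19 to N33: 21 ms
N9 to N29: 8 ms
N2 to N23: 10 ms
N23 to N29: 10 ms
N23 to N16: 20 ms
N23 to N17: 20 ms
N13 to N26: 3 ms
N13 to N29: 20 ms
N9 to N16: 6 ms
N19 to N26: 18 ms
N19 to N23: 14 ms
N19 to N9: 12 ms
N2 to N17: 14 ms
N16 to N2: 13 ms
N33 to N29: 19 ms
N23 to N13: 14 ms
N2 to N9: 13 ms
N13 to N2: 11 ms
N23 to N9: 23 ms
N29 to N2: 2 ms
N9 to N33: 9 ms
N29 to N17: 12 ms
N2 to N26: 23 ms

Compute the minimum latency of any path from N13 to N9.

Running Dijkstra from N13:
N13: 0
N26: 3  (via N13)
N2: 11  (via N13)
N29: 13  (via N2)
N23: 14  (via N13)
N19: 21  (via N26)
N9: 21  (via N29)
Shortest route: N13–N2–N29–N9 = 21 ms.

21 ms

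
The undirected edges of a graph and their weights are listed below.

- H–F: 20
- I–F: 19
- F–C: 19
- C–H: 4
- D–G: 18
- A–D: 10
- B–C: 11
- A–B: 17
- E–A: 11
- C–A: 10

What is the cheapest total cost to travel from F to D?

39

Settle nodes by increasing distance from F:
F: 0
C: 19  (via F)
I: 19  (via F)
H: 20  (via F)
A: 29  (via C)
B: 30  (via C)
D: 39  (via A)
Shortest route: F → C → A → D = 39.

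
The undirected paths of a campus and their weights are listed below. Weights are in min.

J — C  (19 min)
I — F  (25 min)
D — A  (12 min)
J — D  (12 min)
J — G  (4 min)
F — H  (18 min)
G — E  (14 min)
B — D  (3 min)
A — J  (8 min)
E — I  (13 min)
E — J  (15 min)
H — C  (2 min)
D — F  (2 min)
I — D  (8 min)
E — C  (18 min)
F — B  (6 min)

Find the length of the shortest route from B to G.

19 min

Running Dijkstra from B:
B: 0
D: 3  (via B)
F: 5  (via D)
I: 11  (via D)
A: 15  (via D)
J: 15  (via D)
G: 19  (via J)
Shortest route: B–D–J–G = 19 min.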